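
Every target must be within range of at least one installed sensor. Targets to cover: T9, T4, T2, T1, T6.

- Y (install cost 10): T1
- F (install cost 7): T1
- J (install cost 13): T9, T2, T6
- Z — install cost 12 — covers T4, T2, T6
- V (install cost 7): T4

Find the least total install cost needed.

This is an integer covering problem.
The greedy cost-per-new-target heuristic would pick Z, F, and J for 32, but a cheaper cover exists.
Choose F, J, and V: together they cover T9, T4, T2, T1, T6 — every target.
Total install cost: 7 + 13 + 7 = 27.
No cover costs less than 27.

27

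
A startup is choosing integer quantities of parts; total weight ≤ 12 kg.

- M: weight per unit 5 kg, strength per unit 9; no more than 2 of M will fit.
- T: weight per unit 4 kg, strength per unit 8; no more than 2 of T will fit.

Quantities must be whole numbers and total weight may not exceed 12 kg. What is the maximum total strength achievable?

18

T has the best ratio (8/4); taking only T gives at most 2×8 = 16 (stopped by the supply cap of 2).
Mixing does better — 2×M: weight 10 ≤ 12, strength 2·9 = 18.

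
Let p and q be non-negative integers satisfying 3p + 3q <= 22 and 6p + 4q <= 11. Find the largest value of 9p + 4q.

13

Relaxing integrality, the LP optimum is 16.50 at (p,q) = (1.83, 0), which is not an integer point.
(p,q)=(1,1): 3·1+3·1=6≤22, 6·1+4·1=10≤11, objective 13.
(p,q)=(1,0): 3·1+3·0=3≤22, 6·1+4·0=6≤11, objective 9.
(p,q)=(0,2): 3·0+3·2=6≤22, 6·0+4·2=8≤11, objective 8.
The best lattice point is (1,1), giving 13.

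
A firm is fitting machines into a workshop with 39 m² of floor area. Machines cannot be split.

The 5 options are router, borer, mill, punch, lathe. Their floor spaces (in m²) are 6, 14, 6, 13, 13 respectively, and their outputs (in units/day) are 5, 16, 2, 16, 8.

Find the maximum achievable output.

39

Treat it as a binary knapsack problem.
Allowing fractional choices, the relaxed optimum would be about 40.7, but machines are indivisible.
router + borer + mill + punch: floor space 6 + 14 + 6 + 13 = 39 ≤ 39, output 5 + 16 + 2 + 16 = 39.
borer + mill + punch: floor space 14 + 6 + 13 = 33 ≤ 39, output 16 + 2 + 16 = 34.
router + borer + punch: floor space 6 + 14 + 13 = 33 ≤ 39, output 5 + 16 + 16 = 37.
Best is router, borer, mill, and punch with total output 39.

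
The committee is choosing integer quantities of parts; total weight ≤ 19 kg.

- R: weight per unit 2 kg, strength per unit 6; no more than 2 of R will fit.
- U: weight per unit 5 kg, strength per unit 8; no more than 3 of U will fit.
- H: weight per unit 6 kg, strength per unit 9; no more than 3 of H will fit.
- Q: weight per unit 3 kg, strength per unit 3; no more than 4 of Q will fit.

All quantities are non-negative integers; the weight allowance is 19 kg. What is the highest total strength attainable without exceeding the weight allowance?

36

2×R, 2×H, and 1×Q: weight 19 ≤ 19, strength 2·6 + 2·9 + 1·3 = 33.
2×R and 3×U: weight 19 ≤ 19, strength 2·6 + 3·8 = 36.
Best is 36.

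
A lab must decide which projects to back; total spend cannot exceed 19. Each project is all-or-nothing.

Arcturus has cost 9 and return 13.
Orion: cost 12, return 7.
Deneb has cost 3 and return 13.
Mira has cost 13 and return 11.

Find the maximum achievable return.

This is a 0-1 knapsack instance.
Arcturus + Deneb: cost 9 + 3 = 12 ≤ 19, return 13 + 13 = 26.
Deneb + Mira: cost 3 + 13 = 16 ≤ 19, return 13 + 11 = 24.
Best is Arcturus and Deneb with total return 26.

26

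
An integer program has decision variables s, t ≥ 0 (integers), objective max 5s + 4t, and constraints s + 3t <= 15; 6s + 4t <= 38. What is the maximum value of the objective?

Relaxing integrality, the LP optimum is 34.14 at (s,t) = (3.86, 3.71), which is not an integer point.
(s,t)=(5,2): 1·5+3·2=11≤15, 6·5+4·2=38≤38, objective 33.
(s,t)=(4,3): 1·4+3·3=13≤15, 6·4+4·3=36≤38, objective 32.
(s,t)=(3,4): 1·3+3·4=15≤15, 6·3+4·4=34≤38, objective 31.
(s,t)=(5,1): 1·5+3·1=8≤15, 6·5+4·1=34≤38, objective 29.
No feasible integer point exceeds 33.

33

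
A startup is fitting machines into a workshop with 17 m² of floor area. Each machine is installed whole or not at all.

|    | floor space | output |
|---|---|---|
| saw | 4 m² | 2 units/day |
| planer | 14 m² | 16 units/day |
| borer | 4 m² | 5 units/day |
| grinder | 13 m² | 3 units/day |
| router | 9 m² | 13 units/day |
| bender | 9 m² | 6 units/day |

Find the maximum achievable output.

borer + router: floor space 4 + 9 = 13 ≤ 17, output 5 + 13 = 18.
saw + borer + router: floor space 4 + 4 + 9 = 17 ≤ 17, output 2 + 5 + 13 = 20.
planer: floor space 14 ≤ 17, output 16.
Best is saw, borer, and router with total output 20.

20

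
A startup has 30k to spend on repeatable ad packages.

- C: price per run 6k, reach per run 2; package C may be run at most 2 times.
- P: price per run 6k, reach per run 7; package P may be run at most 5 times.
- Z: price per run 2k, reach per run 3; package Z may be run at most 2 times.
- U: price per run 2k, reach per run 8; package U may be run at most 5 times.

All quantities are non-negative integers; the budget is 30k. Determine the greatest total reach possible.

Take 3×P, 1×Z, and 5×U: price 30 ≤ 30, reach 3·7 + 1·3 + 5·8 = 64.
U has the best ratio (8/2) and is taken to its limit of 5; remaining capacity is filled optimally with the others.

64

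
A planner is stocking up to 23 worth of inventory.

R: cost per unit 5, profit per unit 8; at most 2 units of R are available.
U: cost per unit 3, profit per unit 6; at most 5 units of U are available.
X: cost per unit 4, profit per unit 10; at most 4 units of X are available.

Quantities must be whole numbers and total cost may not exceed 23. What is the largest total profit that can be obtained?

52

Take 2×U and 4×X: cost 22 ≤ 23, profit 2·6 + 4·10 = 52.
X has the best ratio (10/4) and is taken to its limit of 4; remaining capacity is filled optimally with the others.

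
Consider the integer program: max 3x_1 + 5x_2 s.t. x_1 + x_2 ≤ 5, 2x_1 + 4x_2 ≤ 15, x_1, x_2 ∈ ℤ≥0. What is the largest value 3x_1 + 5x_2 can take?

The continuous relaxation peaks at (2.5, 2.5) with value 20.00; rounding to a feasible lattice point costs some objective.
(x_1,x_2)=(3,2): 1·3+1·2=5≤5, 2·3+4·2=14≤15, objective 19.
(x_1,x_2)=(1,3): 1·1+1·3=4≤5, 2·1+4·3=14≤15, objective 18.
(x_1,x_2)=(4,1): 1·4+1·1=5≤5, 2·4+4·1=12≤15, objective 17.
The best lattice point is (3,2), giving 19.

19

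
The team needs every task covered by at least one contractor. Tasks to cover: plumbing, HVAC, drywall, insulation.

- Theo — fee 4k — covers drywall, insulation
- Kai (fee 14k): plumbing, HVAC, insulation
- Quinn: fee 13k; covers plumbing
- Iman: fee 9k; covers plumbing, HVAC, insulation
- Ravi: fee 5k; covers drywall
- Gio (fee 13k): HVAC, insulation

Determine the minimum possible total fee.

Choose Theo and Iman: together they cover plumbing, HVAC, drywall, insulation — every task.
Total fee: 4 + 9 = 13.
No cover costs less than 13.

13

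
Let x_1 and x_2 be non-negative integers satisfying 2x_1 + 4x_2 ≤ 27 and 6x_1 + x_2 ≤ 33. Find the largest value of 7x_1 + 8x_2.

61

(x_1,x_2)=(3,5): 2·3+4·5=26≤27, 6·3+1·5=23≤33, objective 61.
(x_1,x_2)=(4,4): 2·4+4·4=24≤27, 6·4+1·4=28≤33, objective 60.
(x_1,x_2)=(5,3): 2·5+4·3=22≤27, 6·5+1·3=33≤33, objective 59.
(x_1,x_2)=(2,5): 2·2+4·5=24≤27, 6·2+1·5=17≤33, objective 54.
No feasible integer point exceeds 61.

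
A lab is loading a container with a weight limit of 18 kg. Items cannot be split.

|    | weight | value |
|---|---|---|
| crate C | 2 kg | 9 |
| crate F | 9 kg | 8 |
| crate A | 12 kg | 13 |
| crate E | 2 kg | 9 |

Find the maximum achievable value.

crate C + crate A + crate E: weight 2 + 12 + 2 = 16 ≤ 18, value 9 + 13 + 9 = 31.
crate C + crate F + crate E: weight 2 + 9 + 2 = 13 ≤ 18, value 9 + 8 + 9 = 26.
Best is crate C, crate A, and crate E with total value 31.

31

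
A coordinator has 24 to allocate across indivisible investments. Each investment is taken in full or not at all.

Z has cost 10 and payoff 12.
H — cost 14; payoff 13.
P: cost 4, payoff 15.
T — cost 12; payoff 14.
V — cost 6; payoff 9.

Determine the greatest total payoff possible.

Take P, T, and V: cost 4 + 12 + 6 = 22 ≤ 24, payoff 15 + 14 + 9 = 38.
No other feasible combination does better.

38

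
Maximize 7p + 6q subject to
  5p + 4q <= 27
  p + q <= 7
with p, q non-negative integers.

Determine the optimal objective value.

(p,q)=(3,3): 5·3+4·3=27≤27, 1·3+1·3=6≤7, objective 39.
(p,q)=(2,4): 5·2+4·4=26≤27, 1·2+1·4=6≤7, objective 38.
(p,q)=(1,5): 5·1+4·5=25≤27, 1·1+1·5=6≤7, objective 37.
The best lattice point is (3,3), giving 39.

39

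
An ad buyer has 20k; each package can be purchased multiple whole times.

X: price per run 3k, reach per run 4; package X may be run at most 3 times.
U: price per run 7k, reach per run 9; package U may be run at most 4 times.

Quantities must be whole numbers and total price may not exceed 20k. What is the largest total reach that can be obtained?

26

This is a bounded integer knapsack.
X has the best ratio (4/3); taking only X gives at most 3×4 = 12 (stopped by the supply cap of 3).
Mixing does better — 2×X and 2×U: price 20 ≤ 20, reach 2·4 + 2·9 = 26.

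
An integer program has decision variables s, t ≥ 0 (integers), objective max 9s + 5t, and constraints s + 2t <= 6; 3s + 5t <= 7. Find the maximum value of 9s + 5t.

(s,t)=(2,0) is feasible, giving 18.
(s,t)=(1,0) is feasible, giving 9.
The best lattice point is (2,0), giving 18.

18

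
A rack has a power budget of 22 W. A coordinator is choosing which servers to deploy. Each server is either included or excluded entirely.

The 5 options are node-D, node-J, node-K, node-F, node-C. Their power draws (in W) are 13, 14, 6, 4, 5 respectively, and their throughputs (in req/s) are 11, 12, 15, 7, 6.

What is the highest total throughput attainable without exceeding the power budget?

28

Allowing fractional choices, the relaxed optimum would be about 34.0, but servers are indivisible.
node-K + node-F + node-C: power draw 6 + 4 + 5 = 15 ≤ 22, throughput 15 + 7 + 6 = 28.
node-D + node-K: power draw 13 + 6 = 19 ≤ 22, throughput 11 + 15 = 26.
node-J + node-K: power draw 14 + 6 = 20 ≤ 22, throughput 12 + 15 = 27.
Best is node-K, node-F, and node-C with total throughput 28.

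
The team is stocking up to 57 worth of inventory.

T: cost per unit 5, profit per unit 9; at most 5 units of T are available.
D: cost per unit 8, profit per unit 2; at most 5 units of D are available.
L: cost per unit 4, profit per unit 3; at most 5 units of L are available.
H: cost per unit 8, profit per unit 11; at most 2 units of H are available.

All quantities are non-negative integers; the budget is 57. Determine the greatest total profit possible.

5×T, 4×L, and 2×H: cost 57 ≤ 57, profit 5·9 + 4·3 + 2·11 = 79.
5×T, 3×L, and 2×H: cost 53 ≤ 57, profit 5·9 + 3·3 + 2·11 = 76.
Best is 79.

79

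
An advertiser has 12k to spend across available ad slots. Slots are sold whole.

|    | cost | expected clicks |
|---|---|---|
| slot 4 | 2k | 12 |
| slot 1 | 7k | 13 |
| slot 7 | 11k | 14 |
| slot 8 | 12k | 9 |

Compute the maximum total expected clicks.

slot 4 + slot 1: cost 2 + 7 = 9 ≤ 12, expected clicks 12 + 13 = 25.
slot 7: cost 11 ≤ 12, expected clicks 14.
slot 1: cost 7 ≤ 12, expected clicks 13.
Best is slot 4 and slot 1 with total expected clicks 25.

25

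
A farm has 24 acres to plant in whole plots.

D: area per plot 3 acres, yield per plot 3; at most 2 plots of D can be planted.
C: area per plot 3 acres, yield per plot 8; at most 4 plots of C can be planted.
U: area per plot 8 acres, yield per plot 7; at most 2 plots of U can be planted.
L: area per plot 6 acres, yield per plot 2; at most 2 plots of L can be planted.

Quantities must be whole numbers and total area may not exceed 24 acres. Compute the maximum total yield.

This is a bounded integer knapsack.
Take 1×D, 4×C, and 1×U: area 23 ≤ 24, yield 1·3 + 4·8 + 1·7 = 42.
C has the best ratio (8/3) and is taken to its limit of 4; remaining capacity is filled optimally with the others.

42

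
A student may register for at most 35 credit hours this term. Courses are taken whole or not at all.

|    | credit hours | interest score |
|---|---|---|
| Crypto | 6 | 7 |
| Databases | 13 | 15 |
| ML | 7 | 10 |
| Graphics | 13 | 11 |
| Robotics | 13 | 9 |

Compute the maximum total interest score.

36

This is an integer program with binary decision variables.
Take Databases, ML, and Graphics: credit hours 13 + 7 + 13 = 33 ≤ 35, interest score 15 + 10 + 11 = 36.
No other feasible combination does better.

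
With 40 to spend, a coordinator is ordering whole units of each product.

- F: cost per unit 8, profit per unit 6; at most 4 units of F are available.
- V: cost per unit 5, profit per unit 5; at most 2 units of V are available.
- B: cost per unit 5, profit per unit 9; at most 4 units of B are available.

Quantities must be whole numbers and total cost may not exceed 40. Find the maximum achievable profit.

52

2×F and 4×B: cost 36 ≤ 40, profit 2·6 + 4·9 = 48.
1×F, 2×V, and 4×B: cost 38 ≤ 40, profit 1·6 + 2·5 + 4·9 = 52.
Best is 52.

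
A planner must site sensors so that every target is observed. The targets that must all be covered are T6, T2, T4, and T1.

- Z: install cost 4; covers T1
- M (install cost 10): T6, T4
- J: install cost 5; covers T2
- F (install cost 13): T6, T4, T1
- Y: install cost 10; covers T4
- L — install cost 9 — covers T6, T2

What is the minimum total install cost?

18

The greedy cost-per-new-target heuristic would pick Z, L, and M for 23, but a cheaper cover exists.
Choose J and F: together they cover T6, T2, T4, T1 — every target.
Total install cost: 5 + 13 = 18.
No cover costs less than 18.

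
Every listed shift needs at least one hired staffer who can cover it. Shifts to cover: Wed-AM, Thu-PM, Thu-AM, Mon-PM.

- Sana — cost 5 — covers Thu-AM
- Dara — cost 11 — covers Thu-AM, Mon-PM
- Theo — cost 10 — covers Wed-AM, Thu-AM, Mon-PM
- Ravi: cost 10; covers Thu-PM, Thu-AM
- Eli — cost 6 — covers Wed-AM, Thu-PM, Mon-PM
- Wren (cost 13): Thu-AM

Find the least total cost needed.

11

This is a weighted set-cover instance.
Choose Sana and Eli: together they cover Wed-AM, Thu-PM, Thu-AM, Mon-PM — every shift.
Total cost: 5 + 6 = 11.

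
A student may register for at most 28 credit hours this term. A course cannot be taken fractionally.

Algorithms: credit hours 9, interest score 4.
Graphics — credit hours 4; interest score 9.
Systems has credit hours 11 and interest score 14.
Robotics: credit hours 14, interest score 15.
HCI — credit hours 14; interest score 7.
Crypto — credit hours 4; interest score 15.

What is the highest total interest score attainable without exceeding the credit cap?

42

Allowing fractional choices, the relaxed optimum would be about 47.6, but courses are indivisible.
Graphics + Systems + Crypto: credit hours 4 + 11 + 4 = 19 ≤ 28, interest score 9 + 14 + 15 = 38.
Algorithms + Graphics + Systems + Crypto: credit hours 9 + 4 + 11 + 4 = 28 ≤ 28, interest score 4 + 9 + 14 + 15 = 42.
Graphics + Robotics + Crypto: credit hours 4 + 14 + 4 = 22 ≤ 28, interest score 9 + 15 + 15 = 39.
Best is Algorithms, Graphics, Systems, and Crypto with total interest score 42.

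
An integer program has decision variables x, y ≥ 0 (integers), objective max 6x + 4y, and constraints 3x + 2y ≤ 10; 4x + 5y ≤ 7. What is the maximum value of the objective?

(x,y)=(1,0) is feasible, giving 6.
(x,y)=(0,1) is feasible, giving 4.
Maximum is 6 at (x,y)=(1,0).

6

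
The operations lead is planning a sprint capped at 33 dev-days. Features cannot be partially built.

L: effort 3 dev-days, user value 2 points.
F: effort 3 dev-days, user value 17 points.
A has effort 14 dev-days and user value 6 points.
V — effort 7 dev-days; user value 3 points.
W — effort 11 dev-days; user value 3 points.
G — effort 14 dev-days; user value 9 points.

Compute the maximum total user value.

32

L + F + V + G: effort 3 + 3 + 7 + 14 = 27 ≤ 33, user value 2 + 17 + 3 + 9 = 31.
F + A + G: effort 3 + 14 + 14 = 31 ≤ 33, user value 17 + 6 + 9 = 32.
L + F + W + G: effort 3 + 3 + 11 + 14 = 31 ≤ 33, user value 2 + 17 + 3 + 9 = 31.
Best is F, A, and G with total user value 32.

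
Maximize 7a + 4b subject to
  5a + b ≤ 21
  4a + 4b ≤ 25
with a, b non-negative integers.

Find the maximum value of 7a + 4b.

33

(a,b)=(3,3) is feasible, giving 33.
(a,b)=(4,1) is feasible, giving 32.
(a,b)=(2,4) is feasible, giving 30.
Maximum is 33 at (a,b)=(3,3).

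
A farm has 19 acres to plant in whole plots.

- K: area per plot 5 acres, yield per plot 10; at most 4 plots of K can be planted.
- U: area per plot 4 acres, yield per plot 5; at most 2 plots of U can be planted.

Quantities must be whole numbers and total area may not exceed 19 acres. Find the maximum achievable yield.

35

This is a bounded integer knapsack.
K has the best ratio (10/5); taking only K gives at most 3×10 = 30 (stopped by the area limit).
Mixing does better — 3×K and 1×U: area 19 ≤ 19, yield 3·10 + 1·5 = 35.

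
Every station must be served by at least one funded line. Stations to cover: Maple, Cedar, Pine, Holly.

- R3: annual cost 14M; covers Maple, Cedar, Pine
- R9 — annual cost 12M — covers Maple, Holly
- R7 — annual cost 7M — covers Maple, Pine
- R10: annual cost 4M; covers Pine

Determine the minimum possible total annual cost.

The greedy cost-per-new-station heuristic would pick R7, R9, and R3 for 33, but a cheaper cover exists.
Choose R3 and R9: together they cover Maple, Cedar, Pine, Holly — every station.
Total annual cost: 14 + 12 = 26.
No cover costs less than 26.

26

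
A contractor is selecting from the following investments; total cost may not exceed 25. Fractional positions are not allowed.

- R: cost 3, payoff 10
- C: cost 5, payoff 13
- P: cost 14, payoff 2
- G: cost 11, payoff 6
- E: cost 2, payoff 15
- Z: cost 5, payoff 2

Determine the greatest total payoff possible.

44

Allowing fractional choices, the relaxed optimum would be about 45.6, but investments are indivisible.
R + C + P + E: cost 3 + 5 + 14 + 2 = 24 ≤ 25, payoff 10 + 13 + 2 + 15 = 40.
R + C + G + E: cost 3 + 5 + 11 + 2 = 21 ≤ 25, payoff 10 + 13 + 6 + 15 = 44.
R + C + E + Z: cost 3 + 5 + 2 + 5 = 15 ≤ 25, payoff 10 + 13 + 15 + 2 = 40.
Best is R, C, G, and E with total payoff 44.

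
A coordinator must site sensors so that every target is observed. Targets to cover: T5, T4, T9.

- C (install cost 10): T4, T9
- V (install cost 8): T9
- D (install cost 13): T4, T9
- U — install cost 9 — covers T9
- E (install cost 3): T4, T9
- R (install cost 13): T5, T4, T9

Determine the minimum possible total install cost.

This is an integer covering problem.
The greedy cost-per-new-target heuristic would pick E and R for 16, but a cheaper cover exists.
R alone covers T5, T4, T9 — every target.
Total install cost: 13.
No cover costs less than 13.

13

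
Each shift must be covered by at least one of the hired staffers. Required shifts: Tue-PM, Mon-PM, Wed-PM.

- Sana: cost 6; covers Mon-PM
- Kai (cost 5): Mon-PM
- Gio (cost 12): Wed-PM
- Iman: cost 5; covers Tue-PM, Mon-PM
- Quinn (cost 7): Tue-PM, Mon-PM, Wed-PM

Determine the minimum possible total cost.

Quinn alone covers Tue-PM, Mon-PM, Wed-PM — every shift.
Total cost: 7.

7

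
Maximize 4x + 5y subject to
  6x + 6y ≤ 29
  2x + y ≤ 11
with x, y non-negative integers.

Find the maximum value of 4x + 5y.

(x,y)=(0,4): 6·0+6·4=24≤29, 2·0+1·4=4≤11, objective 20.
(x,y)=(1,3): 6·1+6·3=24≤29, 2·1+1·3=5≤11, objective 19.
The best lattice point is (0,4), giving 20.

20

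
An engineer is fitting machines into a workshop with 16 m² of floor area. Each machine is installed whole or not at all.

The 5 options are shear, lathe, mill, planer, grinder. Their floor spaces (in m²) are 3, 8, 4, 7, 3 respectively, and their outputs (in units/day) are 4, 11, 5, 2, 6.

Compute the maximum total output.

Allowing fractional choices, the relaxed optimum would be about 23.5, but machines are indivisible.
shear + lathe + grinder: floor space 3 + 8 + 3 = 14 ≤ 16, output 4 + 11 + 6 = 21.
lathe + mill + grinder: floor space 8 + 4 + 3 = 15 ≤ 16, output 11 + 5 + 6 = 22.
Best is lathe, mill, and grinder with total output 22.

22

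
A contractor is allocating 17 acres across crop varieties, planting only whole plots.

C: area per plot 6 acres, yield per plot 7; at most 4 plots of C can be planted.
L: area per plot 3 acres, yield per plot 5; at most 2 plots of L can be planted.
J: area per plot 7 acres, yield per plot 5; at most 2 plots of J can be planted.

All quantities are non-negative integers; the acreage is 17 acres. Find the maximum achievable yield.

19

L has the best ratio (5/3); taking only L gives at most 2×5 = 10 (stopped by the supply cap of 2).
Mixing does better — 2×C and 1×L: area 15 ≤ 17, yield 2·7 + 1·5 = 19.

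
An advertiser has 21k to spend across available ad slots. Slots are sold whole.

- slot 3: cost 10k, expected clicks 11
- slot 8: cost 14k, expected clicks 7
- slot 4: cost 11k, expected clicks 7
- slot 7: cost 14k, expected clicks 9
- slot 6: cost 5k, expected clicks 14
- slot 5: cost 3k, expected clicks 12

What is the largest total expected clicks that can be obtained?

Allowing fractional choices, the relaxed optimum would be about 38.9, but ad slots are indivisible.
slot 3 + slot 6 + slot 5: cost 10 + 5 + 3 = 18 ≤ 21, expected clicks 11 + 14 + 12 = 37.
slot 4 + slot 6 + slot 5: cost 11 + 5 + 3 = 19 ≤ 21, expected clicks 7 + 14 + 12 = 33.
Best is slot 3, slot 6, and slot 5 with total expected clicks 37.

37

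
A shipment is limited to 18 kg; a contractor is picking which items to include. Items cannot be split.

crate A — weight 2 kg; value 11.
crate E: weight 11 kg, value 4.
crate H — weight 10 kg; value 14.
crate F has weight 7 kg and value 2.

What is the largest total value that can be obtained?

Allowing fractional choices, the relaxed optimum would be about 27.2, but items are indivisible.
crate A + crate E: weight 2 + 11 = 13 ≤ 18, value 11 + 4 = 15.
crate A + crate H: weight 2 + 10 = 12 ≤ 18, value 11 + 14 = 25.
crate H + crate F: weight 10 + 7 = 17 ≤ 18, value 14 + 2 = 16.
Best is crate A and crate H with total value 25.

25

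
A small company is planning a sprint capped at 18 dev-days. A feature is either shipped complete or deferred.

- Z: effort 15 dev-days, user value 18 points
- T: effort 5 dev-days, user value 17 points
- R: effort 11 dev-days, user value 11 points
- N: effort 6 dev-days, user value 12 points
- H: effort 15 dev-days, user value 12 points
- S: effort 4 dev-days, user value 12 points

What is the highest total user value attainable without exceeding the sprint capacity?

Take T, N, and S: effort 5 + 6 + 4 = 15 ≤ 18, user value 17 + 12 + 12 = 41.
No other feasible combination does better.

41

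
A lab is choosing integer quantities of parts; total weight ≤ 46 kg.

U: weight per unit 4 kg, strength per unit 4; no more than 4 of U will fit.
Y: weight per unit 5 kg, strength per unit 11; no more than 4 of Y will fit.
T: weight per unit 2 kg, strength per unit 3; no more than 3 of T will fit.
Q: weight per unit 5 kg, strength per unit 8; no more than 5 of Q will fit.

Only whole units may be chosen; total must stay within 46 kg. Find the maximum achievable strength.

Take 4×Y, 3×T, and 4×Q: weight 46 ≤ 46, strength 4·11 + 3·3 + 4·8 = 85.
Y has the best ratio (11/5) and is taken to its limit of 4; remaining capacity is filled optimally with the others.

85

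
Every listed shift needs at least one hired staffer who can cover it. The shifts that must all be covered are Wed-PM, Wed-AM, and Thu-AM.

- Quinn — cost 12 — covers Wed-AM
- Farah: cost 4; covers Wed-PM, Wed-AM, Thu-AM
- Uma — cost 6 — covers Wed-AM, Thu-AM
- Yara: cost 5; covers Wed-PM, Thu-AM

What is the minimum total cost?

Farah alone covers Wed-PM, Wed-AM, Thu-AM — every shift.
Total cost: 4.
No cover costs less than 4.

4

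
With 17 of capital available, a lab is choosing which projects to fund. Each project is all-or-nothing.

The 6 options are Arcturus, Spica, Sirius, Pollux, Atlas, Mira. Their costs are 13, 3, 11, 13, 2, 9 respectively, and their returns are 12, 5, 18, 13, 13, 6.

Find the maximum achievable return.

36

Allowing fractional choices, the relaxed optimum would be about 37.0, but projects are indivisible.
Pollux + Atlas: cost 13 + 2 = 15 ≤ 17, return 13 + 13 = 26.
Sirius + Atlas: cost 11 + 2 = 13 ≤ 17, return 18 + 13 = 31.
Spica + Sirius + Atlas: cost 3 + 11 + 2 = 16 ≤ 17, return 5 + 18 + 13 = 36.
Best is Spica, Sirius, and Atlas with total return 36.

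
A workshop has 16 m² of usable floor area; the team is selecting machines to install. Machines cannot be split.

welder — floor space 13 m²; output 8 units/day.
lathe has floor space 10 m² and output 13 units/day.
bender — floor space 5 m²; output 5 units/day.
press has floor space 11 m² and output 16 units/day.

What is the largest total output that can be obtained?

Allowing fractional choices, the relaxed optimum would be about 22.5, but machines are indivisible.
lathe + bender: floor space 10 + 5 = 15 ≤ 16, output 13 + 5 = 18.
bender + press: floor space 5 + 11 = 16 ≤ 16, output 5 + 16 = 21.
Best is bender and press with total output 21.

21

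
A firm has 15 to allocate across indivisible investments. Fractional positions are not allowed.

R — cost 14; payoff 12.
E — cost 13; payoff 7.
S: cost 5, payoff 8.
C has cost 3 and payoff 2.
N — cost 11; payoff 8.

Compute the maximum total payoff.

12

S + C: cost 5 + 3 = 8 ≤ 15, payoff 8 + 2 = 10.
R: cost 14 ≤ 15, payoff 12.
Best is R with total payoff 12.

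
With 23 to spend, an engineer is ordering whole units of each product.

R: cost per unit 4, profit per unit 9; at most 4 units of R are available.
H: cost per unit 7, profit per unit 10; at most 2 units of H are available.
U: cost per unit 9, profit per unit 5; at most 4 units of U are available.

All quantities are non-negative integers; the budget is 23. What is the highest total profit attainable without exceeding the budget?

46

R has the best ratio (9/4); taking only R gives at most 4×9 = 36 (stopped by the supply cap of 4).
Mixing does better — 4×R and 1×H: cost 23 ≤ 23, profit 4·9 + 1·10 = 46.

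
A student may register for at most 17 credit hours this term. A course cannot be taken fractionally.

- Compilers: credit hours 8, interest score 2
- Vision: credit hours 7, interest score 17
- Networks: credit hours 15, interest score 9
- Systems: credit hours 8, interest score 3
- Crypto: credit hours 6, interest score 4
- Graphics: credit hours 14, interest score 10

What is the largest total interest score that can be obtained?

Take Vision and Crypto: credit hours 7 + 6 = 13 ≤ 17, interest score 17 + 4 = 21.
No other feasible combination does better.

21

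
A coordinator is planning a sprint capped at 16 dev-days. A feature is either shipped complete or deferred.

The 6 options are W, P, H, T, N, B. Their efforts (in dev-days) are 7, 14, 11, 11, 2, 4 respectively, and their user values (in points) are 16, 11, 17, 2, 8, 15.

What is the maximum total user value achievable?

Allowing fractional choices, the relaxed optimum would be about 43.6, but features are indivisible.
W + B: effort 7 + 4 = 11 ≤ 16, user value 16 + 15 = 31.
W + N + B: effort 7 + 2 + 4 = 13 ≤ 16, user value 16 + 8 + 15 = 39.
H + B: effort 11 + 4 = 15 ≤ 16, user value 17 + 15 = 32.
Best is W, N, and B with total user value 39.

39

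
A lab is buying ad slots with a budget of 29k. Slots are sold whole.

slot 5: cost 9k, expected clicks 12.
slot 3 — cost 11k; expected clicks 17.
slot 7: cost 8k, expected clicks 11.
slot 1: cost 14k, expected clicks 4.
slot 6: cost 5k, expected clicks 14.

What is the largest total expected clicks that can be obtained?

43

Take slot 5, slot 3, and slot 6: cost 9 + 11 + 5 = 25 ≤ 29, expected clicks 12 + 17 + 14 = 43.
No other feasible combination does better.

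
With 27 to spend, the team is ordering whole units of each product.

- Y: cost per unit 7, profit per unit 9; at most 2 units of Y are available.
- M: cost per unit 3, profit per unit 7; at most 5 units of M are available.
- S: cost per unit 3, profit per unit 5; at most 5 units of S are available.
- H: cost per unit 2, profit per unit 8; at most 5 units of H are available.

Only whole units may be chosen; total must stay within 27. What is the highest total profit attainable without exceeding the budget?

75

Take 5×M and 5×H: cost 25 ≤ 27, profit 5·7 + 5·8 = 75.
H has the best ratio (8/2) and is taken to its limit of 5; remaining capacity is filled optimally with the others.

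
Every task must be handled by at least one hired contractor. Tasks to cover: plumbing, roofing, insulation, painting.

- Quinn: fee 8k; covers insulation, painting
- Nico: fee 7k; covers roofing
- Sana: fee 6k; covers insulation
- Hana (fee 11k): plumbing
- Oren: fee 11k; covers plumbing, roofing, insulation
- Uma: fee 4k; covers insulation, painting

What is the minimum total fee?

15

This is an integer covering problem.
Choose Oren and Uma: together they cover plumbing, roofing, insulation, painting — every task.
Total fee: 11 + 4 = 15.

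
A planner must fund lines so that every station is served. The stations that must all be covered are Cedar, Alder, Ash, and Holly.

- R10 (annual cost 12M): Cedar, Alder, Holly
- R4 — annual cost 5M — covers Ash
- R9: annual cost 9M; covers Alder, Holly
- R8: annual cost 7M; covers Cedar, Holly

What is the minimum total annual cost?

The greedy cost-per-new-station heuristic would pick R8, R4, and R9 for 21, but a cheaper cover exists.
Choose R10 and R4: together they cover Cedar, Alder, Ash, Holly — every station.
Total annual cost: 12 + 5 = 17.
No cover costs less than 17.

17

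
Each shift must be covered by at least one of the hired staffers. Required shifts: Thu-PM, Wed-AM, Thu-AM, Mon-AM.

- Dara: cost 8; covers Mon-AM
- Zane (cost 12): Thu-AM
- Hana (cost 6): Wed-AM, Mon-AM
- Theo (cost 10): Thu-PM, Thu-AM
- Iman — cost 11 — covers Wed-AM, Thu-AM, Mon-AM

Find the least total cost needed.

16

Choose Hana and Theo: together they cover Thu-PM, Wed-AM, Thu-AM, Mon-AM — every shift.
Total cost: 6 + 10 = 16.
No cover costs less than 16.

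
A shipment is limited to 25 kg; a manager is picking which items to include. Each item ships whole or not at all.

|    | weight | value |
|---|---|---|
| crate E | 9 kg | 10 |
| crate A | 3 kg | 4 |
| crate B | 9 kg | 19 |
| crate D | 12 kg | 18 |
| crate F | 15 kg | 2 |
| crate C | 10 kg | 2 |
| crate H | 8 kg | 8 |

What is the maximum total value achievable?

41

Take crate A, crate B, and crate D: weight 3 + 9 + 12 = 24 ≤ 25, value 4 + 19 + 18 = 41.
No other feasible combination does better.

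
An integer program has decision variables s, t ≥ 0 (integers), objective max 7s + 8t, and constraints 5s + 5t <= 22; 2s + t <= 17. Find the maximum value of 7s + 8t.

32

Relaxing integrality, the LP optimum is 35.20 at (s,t) = (0, 4.4), which is not an integer point.
(s,t)=(0,4): 5·0+5·4=20≤22, 2·0+1·4=4≤17, objective 32.
(s,t)=(1,3): 5·1+5·3=20≤22, 2·1+1·3=5≤17, objective 31.
(s,t)=(0,3): 5·0+5·3=15≤22, 2·0+1·3=3≤17, objective 24.
The best lattice point is (0,4), giving 32.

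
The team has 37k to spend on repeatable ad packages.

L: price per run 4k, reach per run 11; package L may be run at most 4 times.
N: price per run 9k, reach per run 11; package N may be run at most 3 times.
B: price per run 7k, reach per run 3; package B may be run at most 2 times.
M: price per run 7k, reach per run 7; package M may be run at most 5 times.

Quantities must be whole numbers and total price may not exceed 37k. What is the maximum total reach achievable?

66

Take 4×L and 2×N: price 34 ≤ 37, reach 4·11 + 2·11 = 66.
L has the best ratio (11/4) and is taken to its limit of 4; remaining capacity is filled optimally with the others.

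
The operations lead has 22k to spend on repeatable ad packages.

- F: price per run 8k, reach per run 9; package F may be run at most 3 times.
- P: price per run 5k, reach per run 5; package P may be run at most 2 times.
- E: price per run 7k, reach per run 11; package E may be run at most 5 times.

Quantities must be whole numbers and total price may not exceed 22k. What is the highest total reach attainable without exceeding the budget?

3×E: price 21 ≤ 22, reach 3·11 = 33.
1×F and 2×E: price 22 ≤ 22, reach 1·9 + 2·11 = 31.
Best is 33.

33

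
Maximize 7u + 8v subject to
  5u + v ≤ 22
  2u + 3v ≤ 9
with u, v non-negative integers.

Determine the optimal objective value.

(u,v)=(3,1): 5·3+1·1=16≤22, 2·3+3·1=9≤9, objective 29.
(u,v)=(4,0): 5·4+1·0=20≤22, 2·4+3·0=8≤9, objective 28.
(u,v)=(2,1): 5·2+1·1=11≤22, 2·2+3·1=7≤9, objective 22.
(u,v)=(3,0): 5·3+1·0=15≤22, 2·3+3·0=6≤9, objective 21.
Maximum is 29 at (u,v)=(3,1).

29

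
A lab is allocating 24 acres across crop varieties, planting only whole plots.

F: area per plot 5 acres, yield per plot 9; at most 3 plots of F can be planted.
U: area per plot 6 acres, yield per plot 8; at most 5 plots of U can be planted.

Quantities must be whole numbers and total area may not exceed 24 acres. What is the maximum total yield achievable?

35

This is a bounded integer knapsack.
3×F and 1×U: area 21 ≤ 24, yield 3·9 + 1·8 = 35.
2×F and 2×U: area 22 ≤ 24, yield 2·9 + 2·8 = 34.
Best is 35.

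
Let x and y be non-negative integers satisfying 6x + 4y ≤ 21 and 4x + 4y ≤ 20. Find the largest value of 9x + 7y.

35

Relaxing integrality, the LP optimum is 36.00 at (x,y) = (0.5, 4.5), which is not an integer point.
(x,y)=(0,5): 6·0+4·5=20≤21, 4·0+4·5=20≤20, objective 35.
(x,y)=(1,3): 6·1+4·3=18≤21, 4·1+4·3=16≤20, objective 30.
(x,y)=(0,4): 6·0+4·4=16≤21, 4·0+4·4=16≤20, objective 28.
(x,y)=(0,3): 6·0+4·3=12≤21, 4·0+4·3=12≤20, objective 21.
The best lattice point is (0,5), giving 35.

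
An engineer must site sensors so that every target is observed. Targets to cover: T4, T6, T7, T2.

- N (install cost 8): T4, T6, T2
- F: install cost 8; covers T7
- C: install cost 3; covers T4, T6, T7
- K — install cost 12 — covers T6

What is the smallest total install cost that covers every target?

11

Choose N and C: together they cover T4, T6, T7, T2 — every target.
Total install cost: 8 + 3 = 11.
No cover costs less than 11.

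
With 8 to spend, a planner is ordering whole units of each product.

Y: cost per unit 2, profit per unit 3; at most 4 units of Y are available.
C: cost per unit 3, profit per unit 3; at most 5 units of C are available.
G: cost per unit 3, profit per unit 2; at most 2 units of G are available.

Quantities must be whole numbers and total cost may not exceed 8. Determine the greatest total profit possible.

12

Y has the best ratio (3/2); taking only Y gives at most 4×3 = 12 (stopped by the cost limit).
Optimal: 4×Y: cost 8 ≤ 8, profit 4·3 = 12.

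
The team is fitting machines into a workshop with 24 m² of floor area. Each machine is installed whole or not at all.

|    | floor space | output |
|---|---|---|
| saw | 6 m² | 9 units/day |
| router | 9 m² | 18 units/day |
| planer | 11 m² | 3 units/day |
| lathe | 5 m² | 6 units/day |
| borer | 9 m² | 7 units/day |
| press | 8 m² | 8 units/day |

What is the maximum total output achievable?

35

saw + router + press: floor space 6 + 9 + 8 = 23 ≤ 24, output 9 + 18 + 8 = 35.
saw + router + borer: floor space 6 + 9 + 9 = 24 ≤ 24, output 9 + 18 + 7 = 34.
saw + router + lathe: floor space 6 + 9 + 5 = 20 ≤ 24, output 9 + 18 + 6 = 33.
Best is saw, router, and press with total output 35.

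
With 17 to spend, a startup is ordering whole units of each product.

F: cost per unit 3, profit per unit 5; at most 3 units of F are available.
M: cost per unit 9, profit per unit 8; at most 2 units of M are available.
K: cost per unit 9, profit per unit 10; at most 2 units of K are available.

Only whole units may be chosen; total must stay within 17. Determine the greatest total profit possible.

20

Take 2×F and 1×K: cost 15 ≤ 17, profit 2·5 + 1·10 = 20.
No other integer combination yields more.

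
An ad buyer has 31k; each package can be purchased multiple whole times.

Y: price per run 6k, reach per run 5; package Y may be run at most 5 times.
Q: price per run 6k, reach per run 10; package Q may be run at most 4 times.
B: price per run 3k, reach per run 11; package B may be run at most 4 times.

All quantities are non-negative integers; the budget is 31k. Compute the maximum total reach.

74

Take 3×Q and 4×B: price 30 ≤ 31, reach 3·10 + 4·11 = 74.
B has the best ratio (11/3) and is taken to its limit of 4; remaining capacity is filled optimally with the others.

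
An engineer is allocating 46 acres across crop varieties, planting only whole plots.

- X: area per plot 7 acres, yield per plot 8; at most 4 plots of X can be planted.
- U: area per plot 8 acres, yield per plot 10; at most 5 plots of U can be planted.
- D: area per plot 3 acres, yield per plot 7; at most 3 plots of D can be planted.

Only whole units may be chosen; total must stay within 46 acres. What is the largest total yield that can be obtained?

D has the best ratio (7/3); taking only D gives at most 3×7 = 21 (stopped by the supply cap of 3).
Mixing does better — 3×X, 2×U, and 3×D: area 46 ≤ 46, yield 3·8 + 2·10 + 3·7 = 65.

65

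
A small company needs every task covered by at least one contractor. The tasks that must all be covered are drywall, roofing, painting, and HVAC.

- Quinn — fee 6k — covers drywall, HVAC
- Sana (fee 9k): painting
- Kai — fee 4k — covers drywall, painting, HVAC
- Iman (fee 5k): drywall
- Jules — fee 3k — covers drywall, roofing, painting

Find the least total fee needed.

Choose Kai and Jules: together they cover drywall, roofing, painting, HVAC — every task.
Total fee: 4 + 3 = 7.

7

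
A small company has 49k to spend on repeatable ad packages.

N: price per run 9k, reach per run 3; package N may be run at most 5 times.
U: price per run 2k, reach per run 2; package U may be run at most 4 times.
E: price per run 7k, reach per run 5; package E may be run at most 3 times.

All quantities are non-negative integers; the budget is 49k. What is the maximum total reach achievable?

29

2×N, 3×U, and 3×E: price 45 ≤ 49, reach 2·3 + 3·2 + 3·5 = 27.
2×N, 4×U, and 3×E: price 47 ≤ 49, reach 2·3 + 4·2 + 3·5 = 29.
Best is 29.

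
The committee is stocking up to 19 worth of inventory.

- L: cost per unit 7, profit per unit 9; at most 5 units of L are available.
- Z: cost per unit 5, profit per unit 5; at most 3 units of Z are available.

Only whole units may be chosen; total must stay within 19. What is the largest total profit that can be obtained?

23

1×L and 2×Z: cost 17 ≤ 19, profit 1·9 + 2·5 = 19.
2×L and 1×Z: cost 19 ≤ 19, profit 2·9 + 1·5 = 23.
Best is 23.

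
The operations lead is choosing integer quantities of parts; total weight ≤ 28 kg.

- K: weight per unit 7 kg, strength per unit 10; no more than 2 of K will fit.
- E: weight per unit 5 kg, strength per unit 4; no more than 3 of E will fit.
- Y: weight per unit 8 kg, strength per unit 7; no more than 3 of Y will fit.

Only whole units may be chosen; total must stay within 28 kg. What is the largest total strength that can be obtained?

31

K has the best ratio (10/7); taking only K gives at most 2×10 = 20 (stopped by the supply cap of 2).
Mixing does better — 2×K, 1×E, and 1×Y: weight 27 ≤ 28, strength 2·10 + 1·4 + 1·7 = 31.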